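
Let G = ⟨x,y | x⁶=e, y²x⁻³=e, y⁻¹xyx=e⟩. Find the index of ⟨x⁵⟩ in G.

First find ord(x⁵) by computing successive powers:
  (x⁵)¹ = x⁵, (x⁵)² = x⁴, (x⁵)³ = x³, (x⁵)⁴ = x², (x⁵)⁵ = x, (x⁵)⁶ = e.
So |⟨x⁵⟩| = ord(x⁵) = 6. With |G| = 12, by Lagrange [G : ⟨x⁵⟩] = 12/6 = 2.

Answer: 2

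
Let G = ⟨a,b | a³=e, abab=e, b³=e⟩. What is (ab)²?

Compute successive powers of (ab), reducing at each step:
  (ab)²: (ab) · a = b²;   (b²) · b = e

Answer: e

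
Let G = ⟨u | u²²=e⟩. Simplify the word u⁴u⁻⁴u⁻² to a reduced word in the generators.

Multiply left to right, reducing at each step:
  (u⁴) · u⁻⁴ = e
  e · u⁻² = u²⁰

Answer: u²⁰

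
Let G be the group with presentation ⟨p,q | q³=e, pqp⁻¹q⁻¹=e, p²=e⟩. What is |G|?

Enumerate words in the generators, reducing via the relations: the distinct elements are
  {e, p, q, pq, q², pq²}.
No further products give new elements, so |G| = 6.

Answer: 6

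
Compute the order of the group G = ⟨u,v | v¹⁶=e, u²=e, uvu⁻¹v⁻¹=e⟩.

Enumerate words in the generators, reducing via the relations: the distinct elements are
  {e, u, v, uv, v², v³, v⁴, v⁵, v⁶, v⁷, v⁸, v⁹, uv², uv³, uv⁴, uv⁵, uv⁶, uv⁷, uv⁸, uv⁹, v¹², v¹³, v¹¹, v¹⁰, v¹⁴, v¹⁵, uv¹², uv¹³, uv¹¹, uv¹⁰, uv¹⁴, uv¹⁵}.
No further products give new elements, so |G| = 32.

Answer: 32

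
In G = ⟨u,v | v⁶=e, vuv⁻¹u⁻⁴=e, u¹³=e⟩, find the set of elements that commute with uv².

⟨uv²⟩ ⊆ C_G(uv²) since powers of uv² commute with uv²; so |C_G(uv²)| ≥ |⟨uv²⟩| = 3.
By orbit–stabilizer, |C_G(uv²)| = |G| / |conj. class of uv²| = 78 / 13 = 6.
The 6 elements commuting with uv² are {e, uv², u⁴v⁴, u⁸v, u¹¹v⁵, u¹²v³}.

Answer: {e, uv², u⁴v⁴, u⁸v, u¹¹v⁵, u¹²v³}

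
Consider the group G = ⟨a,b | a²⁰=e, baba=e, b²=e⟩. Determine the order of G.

Enumerate words in the generators, reducing via the relations: the distinct elements are
  {a, b, e, ab, a², a³, a⁴, a⁵, a⁶, a⁷, a⁸, a⁹, a²b, a³b, a¹², a¹³, a¹¹, a¹⁰, a¹⁴, a¹⁵, a¹⁶, a¹⁷, a¹⁸, a¹⁹, a⁴b, a⁵b, a⁶b, a⁷b, a⁸b, a⁹b, a¹²b, a¹³b, a¹¹b, a¹⁰b, a¹⁴b, a¹⁵b, a¹⁶b, a¹⁷b, a¹⁸b, a¹⁹b}.
No further products give new elements, so |G| = 40.

Answer: 40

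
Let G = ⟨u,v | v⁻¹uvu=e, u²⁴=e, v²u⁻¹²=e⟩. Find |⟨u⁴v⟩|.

|⟨u⁴v⟩| equals the order of u⁴v. Compute successive powers until reaching e:
  (u⁴v)¹ = u⁴v, (u⁴v)² = u¹², (u⁴v)³ = u⁴v⁻¹, (u⁴v)⁴ = e.
The smallest positive k with (u⁴v)ᵏ = e is 4, so |⟨u⁴v⟩| = 4.

Answer: 4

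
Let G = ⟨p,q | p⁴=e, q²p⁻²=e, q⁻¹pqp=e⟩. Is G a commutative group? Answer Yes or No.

p·q = pq but q·p = pq⁻¹, so p·q ≠ q·p and G is not abelian.

Answer: No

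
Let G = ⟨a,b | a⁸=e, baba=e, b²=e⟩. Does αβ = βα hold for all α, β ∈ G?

a·b = ab but b·a = a⁷b, so a·b ≠ b·a and G is not abelian.

Answer: No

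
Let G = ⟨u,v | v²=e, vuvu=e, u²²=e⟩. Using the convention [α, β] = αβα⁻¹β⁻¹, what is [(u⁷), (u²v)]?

[(u⁷), (u²v)] = (u⁷)·(u²v)·(u⁷)⁻¹·(u²v)⁻¹.
  (u⁷) · (u²v) = u⁹v
  (u⁹v) · (u¹⁵) = u¹⁶v
  (u¹⁶v) · (u²v) = u¹⁴

Answer: u¹⁴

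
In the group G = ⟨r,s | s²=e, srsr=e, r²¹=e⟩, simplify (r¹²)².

Compute successive powers of (r¹²), reducing at each step:
  (r¹²)²: (r¹²) · r¹² = r³

Answer: r³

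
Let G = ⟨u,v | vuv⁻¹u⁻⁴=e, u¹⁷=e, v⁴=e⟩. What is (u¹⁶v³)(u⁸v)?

Compute (u¹⁶v³) · (u⁸v) by multiplying left to right and reducing via the relations at each step:
  (u¹⁶v³) · u⁸ = uv³
  (uv³) · v = u

Answer: u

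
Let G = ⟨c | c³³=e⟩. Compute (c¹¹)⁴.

Compute successive powers of (c¹¹), reducing at each step:
  (c¹¹)²: (c¹¹) · c¹¹ = c²²
  (c¹¹)³: (c²²) · c¹¹ = e
  (c¹¹)⁴: e · c¹¹ = c¹¹

Answer: c¹¹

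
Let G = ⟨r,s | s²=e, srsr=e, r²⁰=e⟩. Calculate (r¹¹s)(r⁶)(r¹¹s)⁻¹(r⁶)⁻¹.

[(r¹¹s), (r⁶)] = (r¹¹s)·(r⁶)·(r¹¹s)⁻¹·(r⁶)⁻¹.
  (r¹¹s) · (r⁶) = r⁵s
  (r⁵s) · (r¹¹s) = r¹⁴
  (r¹⁴) · (r¹⁴) = r⁸

Answer: r⁸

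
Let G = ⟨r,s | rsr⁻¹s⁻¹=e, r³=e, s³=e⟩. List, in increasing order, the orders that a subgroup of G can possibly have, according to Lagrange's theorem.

|G| = 9 = 3². By Lagrange's theorem the order of any subgroup divides 9; the divisors of 9 are 1, 3, 9.

Answer: 1, 3, 9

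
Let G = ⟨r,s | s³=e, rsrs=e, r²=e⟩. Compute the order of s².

Compute successive powers until reaching e:
  (s²)¹ = s², (s²)² = s, (s²)³ = e.
The smallest positive k with (s²)ᵏ = e is 3.

Answer: 3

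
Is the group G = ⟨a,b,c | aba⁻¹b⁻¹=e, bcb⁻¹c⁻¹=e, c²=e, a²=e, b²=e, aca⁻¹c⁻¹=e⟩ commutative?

Each pair of generators commutes: a·b = ab = b·a; a·c = ac = c·a; b·c = bc = c·b. Since the generators pairwise commute, every element of G commutes with every other, so G is abelian.

Answer: Yes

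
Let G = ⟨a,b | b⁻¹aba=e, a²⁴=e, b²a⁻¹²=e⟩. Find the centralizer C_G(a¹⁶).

⟨a¹⁶⟩ ⊆ C_G(a¹⁶) since powers of a¹⁶ commute with a¹⁶; so |C_G(a¹⁶)| ≥ |⟨a¹⁶⟩| = 3.
By orbit–stabilizer, |C_G(a¹⁶)| = |G| / |conj. class of a¹⁶| = 48 / 2 = 24.
The 24 elements commuting with a¹⁶ are {e, a, a², a³, a⁴, a⁵, a⁶, a⁷, a⁸, a⁹, a¹⁰, a¹¹, a¹², a¹³, a¹⁴, a¹⁵, a¹⁶, a¹⁷, a¹⁸, a¹⁹, a²⁰, a²¹, a²², a²³}.

Answer: {e, a, a², a³, a⁴, a⁵, a⁶, a⁷, a⁸, a⁹, a¹⁰, a¹¹, a¹², a¹³, a¹⁴, a¹⁵, a¹⁶, a¹⁷, a¹⁸, a¹⁹, a²⁰, a²¹, a²², a²³}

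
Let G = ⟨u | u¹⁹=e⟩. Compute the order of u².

Compute successive powers until reaching e:
  (u²)¹ = u², (u²)² = u⁴, (u²)³ = u⁶, (u²)⁴ = u⁸, (u²)⁵ = u¹⁰, (u²)⁶ = u¹², (u²)⁷ = u¹⁴, (u²)⁸ = u¹⁶, (u²)⁹ = u¹⁸, (u²)¹⁰ = u, (u²)¹¹ = u³, (u²)¹² = u⁵, (u²)¹³ = u⁷, (u²)¹⁴ = u⁹, (u²)¹⁵ = u¹¹, (u²)¹⁶ = u¹³, (u²)¹⁷ = u¹⁵, (u²)¹⁸ = u¹⁷, (u²)¹⁹ = e.
The smallest positive k with (u²)ᵏ = e is 19.

Answer: 19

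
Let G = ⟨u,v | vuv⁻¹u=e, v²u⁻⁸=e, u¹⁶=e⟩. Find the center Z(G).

An element z ∈ Z(G) iff z commutes with every generator.
For example u⁸ is central: (u⁸)·u = u⁹ = u·(u⁸); (u⁸)·v = v⁻¹ = v·(u⁸).
Whereas u ∉ Z(G) since u·v = uv ≠ u⁷v⁻¹ = v·u.
Checking each of the 32 elements this way gives Z(G) = {e, u⁸}, of order 2.

Answer: {e, u⁸}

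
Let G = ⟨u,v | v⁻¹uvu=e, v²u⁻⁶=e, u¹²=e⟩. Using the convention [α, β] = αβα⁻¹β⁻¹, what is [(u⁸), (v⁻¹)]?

[(u⁸), (v⁻¹)] = (u⁸)·(v⁻¹)·(u⁸)⁻¹·(v⁻¹)⁻¹.
  (u⁸) · (v⁻¹) = u²v
  (u²v) · (u⁴) = u⁴v⁻¹
  (u⁴v⁻¹) · v = u⁴

Answer: u⁴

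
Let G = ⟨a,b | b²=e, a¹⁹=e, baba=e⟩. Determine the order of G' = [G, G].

G' = [G, G] is generated by all commutators. The generator-pair commutators are: [a, b] = a².
The subgroup they normally generate is {e, a, a², a³, a⁴, a⁵, a⁶, a⁷, a⁸, a⁹, a¹⁰, a¹¹, a¹², a¹³, a¹⁴, a¹⁵, a¹⁶, a¹⁷, a¹⁸}, of order 19.
Check: |G/G'| = 38/19 = 2 is the order of the abelianisation.

Answer: 19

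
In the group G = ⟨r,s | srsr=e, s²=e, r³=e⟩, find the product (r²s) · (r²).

Compute (r²s) · (r²) by multiplying left to right and reducing via the relations at each step:
  (r²s) · r² = s

Answer: s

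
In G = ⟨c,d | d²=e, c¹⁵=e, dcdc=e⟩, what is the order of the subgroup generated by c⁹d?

|⟨c⁹d⟩| equals the order of c⁹d. Compute successive powers until reaching e:
  (c⁹d)¹ = c⁹d, (c⁹d)² = e.
The smallest positive k with (c⁹d)ᵏ = e is 2, so |⟨c⁹d⟩| = 2.

Answer: 2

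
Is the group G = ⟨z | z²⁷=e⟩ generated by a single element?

|G| = 27. The element z has order 27 (its powers give 27 distinct elements), so ⟨z⟩ = G and G is cyclic.

Answer: Yes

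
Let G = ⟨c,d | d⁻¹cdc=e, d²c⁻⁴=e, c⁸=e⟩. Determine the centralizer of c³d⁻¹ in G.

⟨c³d⁻¹⟩ ⊆ C_G(c³d⁻¹) since powers of c³d⁻¹ commute with c³d⁻¹; so |C_G(c³d⁻¹)| ≥ |⟨c³d⁻¹⟩| = 4.
By orbit–stabilizer, |C_G(c³d⁻¹)| = |G| / |conj. class of c³d⁻¹| = 16 / 4 = 4.
The 4 elements commuting with c³d⁻¹ are {e, c⁴, c³d, c³d⁻¹}.

Answer: {e, c⁴, c³d, c³d⁻¹}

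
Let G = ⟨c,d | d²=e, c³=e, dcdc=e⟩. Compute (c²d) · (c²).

Compute (c²d) · (c²) by multiplying left to right and reducing via the relations at each step:
  (c²d) · c² = d

Answer: d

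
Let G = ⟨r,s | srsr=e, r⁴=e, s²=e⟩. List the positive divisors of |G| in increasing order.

|G| = 8 = 2³. By Lagrange's theorem the order of any subgroup divides 8; the divisors of 8 are 1, 2, 4, 8.

Answer: 1, 2, 4, 8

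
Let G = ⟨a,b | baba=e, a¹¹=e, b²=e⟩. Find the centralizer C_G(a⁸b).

⟨a⁸b⟩ ⊆ C_G(a⁸b) since powers of a⁸b commute with a⁸b; so |C_G(a⁸b)| ≥ |⟨a⁸b⟩| = 2.
By orbit–stabilizer, |C_G(a⁸b)| = |G| / |conj. class of a⁸b| = 22 / 11 = 2.
The 2 elements commuting with a⁸b are {e, a⁸b}.

Answer: {e, a⁸b}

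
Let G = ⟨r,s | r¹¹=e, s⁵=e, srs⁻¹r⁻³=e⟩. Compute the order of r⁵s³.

Compute successive powers until reaching e:
  (r⁵s³)¹ = r⁵s³, (r⁵s³)² = r⁸s, (r⁵s³)³ = rs⁴, (r⁵s³)⁴ = r¹⁰s², (r⁵s³)⁵ = e.
The smallest positive k with (r⁵s³)ᵏ = e is 5.

Answer: 5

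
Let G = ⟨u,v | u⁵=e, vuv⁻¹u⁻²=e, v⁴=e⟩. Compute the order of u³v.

Compute successive powers until reaching e:
  (u³v)¹ = u³v, (u³v)² = u⁴v², (u³v)³ = uv³, (u³v)⁴ = e.
The smallest positive k with (u³v)ᵏ = e is 4.

Answer: 4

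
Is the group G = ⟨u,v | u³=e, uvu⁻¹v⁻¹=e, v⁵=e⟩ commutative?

Each pair of generators commutes: u·v = uv = v·u. Since the generators pairwise commute, every element of G commutes with every other, so G is abelian.

Answer: Yes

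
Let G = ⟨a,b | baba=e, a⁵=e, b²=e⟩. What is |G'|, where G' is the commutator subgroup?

G' = [G, G] is generated by all commutators. The generator-pair commutators are: [a, b] = a².
The subgroup they normally generate is {e, a, a², a³, a⁴}, of order 5.
Check: |G/G'| = 10/5 = 2 is the order of the abelianisation.

Answer: 5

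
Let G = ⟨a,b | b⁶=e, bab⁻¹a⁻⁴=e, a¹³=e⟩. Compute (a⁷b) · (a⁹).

Compute (a⁷b) · (a⁹) by multiplying left to right and reducing via the relations at each step:
  (a⁷b) · a⁹ = a⁴b

Answer: a⁴b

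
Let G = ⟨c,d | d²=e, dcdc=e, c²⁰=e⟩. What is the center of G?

An element z ∈ Z(G) iff z commutes with every generator.
For example c¹⁰ is central: (c¹⁰)·c = c¹¹ = c·(c¹⁰); (c¹⁰)·d = c¹⁰d = d·(c¹⁰).
Whereas c ∉ Z(G) since c·d = cd ≠ c¹⁹d = d·c.
Checking each of the 40 elements this way gives Z(G) = {e, c¹⁰}, of order 2.

Answer: {e, c¹⁰}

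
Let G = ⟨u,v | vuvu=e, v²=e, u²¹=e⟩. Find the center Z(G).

An element z ∈ Z(G) iff z commutes with every generator.
For example e is central: e·u = u = u·e; e·v = v = v·e.
Whereas u ∉ Z(G) since u·v = uv ≠ u²⁰v = v·u.
Checking each of the 42 elements this way gives Z(G) = {e}, of order 1.

Answer: {e}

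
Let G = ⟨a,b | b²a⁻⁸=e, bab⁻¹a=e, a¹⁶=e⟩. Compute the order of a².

Compute successive powers until reaching e:
  (a²)¹ = a², (a²)² = a⁴, (a²)³ = a⁶, (a²)⁴ = a⁸, (a²)⁵ = a¹⁰, (a²)⁶ = a¹², (a²)⁷ = a¹⁴, (a²)⁸ = e.
The smallest positive k with (a²)ᵏ = e is 8.

Answer: 8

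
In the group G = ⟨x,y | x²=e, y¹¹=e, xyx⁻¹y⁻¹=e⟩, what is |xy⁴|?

Compute successive powers until reaching e:
  (xy⁴)¹ = xy⁴, (xy⁴)² = y⁸, (xy⁴)³ = xy, (xy⁴)⁴ = y⁵, (xy⁴)⁵ = xy⁹, (xy⁴)⁶ = y², (xy⁴)⁷ = xy⁶, (xy⁴)⁸ = y¹⁰, (xy⁴)⁹ = xy³, (xy⁴)¹⁰ = y⁷, (xy⁴)¹¹ = x, (xy⁴)¹² = y⁴, (xy⁴)¹³ = xy⁸, (xy⁴)¹⁴ = y, (xy⁴)¹⁵ = xy⁵, (xy⁴)¹⁶ = y⁹, (xy⁴)¹⁷ = xy², (xy⁴)¹⁸ = y⁶, (xy⁴)¹⁹ = xy¹⁰, (xy⁴)²⁰ = y³, (xy⁴)²¹ = xy⁷, (xy⁴)²² = e.
The smallest positive k with (xy⁴)ᵏ = e is 22.

Answer: 22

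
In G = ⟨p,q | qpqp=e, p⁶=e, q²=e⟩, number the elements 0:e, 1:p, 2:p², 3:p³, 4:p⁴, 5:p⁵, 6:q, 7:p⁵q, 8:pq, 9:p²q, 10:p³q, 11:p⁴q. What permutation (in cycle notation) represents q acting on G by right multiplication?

(0 6)(1 8)(2 9)(3 10)(4 11)(5 7)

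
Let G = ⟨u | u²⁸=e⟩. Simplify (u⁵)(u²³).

Compute (u⁵) · (u²³) by multiplying left to right and reducing via the relations at each step:
  (u⁵) · u²³ = e

Answer: e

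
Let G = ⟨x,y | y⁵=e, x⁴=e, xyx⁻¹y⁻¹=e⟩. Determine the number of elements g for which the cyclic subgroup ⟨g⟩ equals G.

G is cyclic of order 20. An element generates G iff its order is 20, and a cyclic group of order 20 has exactly φ(20) = 8 such elements.

Answer: 8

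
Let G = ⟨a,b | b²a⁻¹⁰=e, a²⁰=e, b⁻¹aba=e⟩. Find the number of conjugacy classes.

The conjugacy classes (representative and size) are:
  [e] (size 1), [a] (size 2), [a²] (size 2), [a³] (size 2), [a⁴] (size 2), [a⁵] (size 2), [a¹⁴] (size 2), [a⁷] (size 2), [a⁸] (size 2), [a¹¹] (size 2), [a¹⁰] (size 1), [a²b⁻¹] (size 10), [a⁹b] (size 10).
Class equation: 1 + 2 + 2 + 2 + 2 + 2 + 2 + 2 + 2 + 2 + 1 + 10 + 10 = 40 = |G|. So G has 13 conjugacy classes.

Answer: 13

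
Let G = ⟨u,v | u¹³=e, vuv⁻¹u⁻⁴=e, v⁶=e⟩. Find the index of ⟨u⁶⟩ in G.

First find ord(u⁶) by computing successive powers:
  (u⁶)¹ = u⁶, (u⁶)² = u¹², (u⁶)³ = u⁵, (u⁶)⁴ = u¹¹, (u⁶)⁵ = u⁴, (u⁶)⁶ = u¹⁰, (u⁶)⁷ = u³, (u⁶)⁸ = u⁹, (u⁶)⁹ = u², (u⁶)¹⁰ = u⁸, (u⁶)¹¹ = u, (u⁶)¹² = u⁷, (u⁶)¹³ = e.
So |⟨u⁶⟩| = ord(u⁶) = 13. With |G| = 78, by Lagrange [G : ⟨u⁶⟩] = 78/13 = 6.

Answer: 6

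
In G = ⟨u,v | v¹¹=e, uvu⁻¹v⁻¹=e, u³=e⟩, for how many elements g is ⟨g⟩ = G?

G is cyclic of order 33. An element generates G iff its order is 33, and a cyclic group of order 33 has exactly φ(33) = 20 such elements.

Answer: 20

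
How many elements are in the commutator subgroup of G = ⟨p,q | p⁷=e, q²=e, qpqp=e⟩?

G' = [G, G] is generated by all commutators. The generator-pair commutators are: [p, q] = p².
The subgroup they normally generate is {e, p, p², p³, p⁴, p⁵, p⁶}, of order 7.
Check: |G/G'| = 14/7 = 2 is the order of the abelianisation.

Answer: 7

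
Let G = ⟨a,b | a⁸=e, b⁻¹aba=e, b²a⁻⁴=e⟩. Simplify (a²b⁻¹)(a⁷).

Compute (a²b⁻¹) · (a⁷) by multiplying left to right and reducing via the relations at each step:
  (a²b⁻¹) · a⁷ = a³b⁻¹

Answer: a³b⁻¹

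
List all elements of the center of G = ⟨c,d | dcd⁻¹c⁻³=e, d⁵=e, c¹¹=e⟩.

An element z ∈ Z(G) iff z commutes with every generator.
For example e is central: e·c = c = c·e; e·d = d = d·e.
Whereas c ∉ Z(G) since c·d = cd ≠ c³d = d·c.
Checking each of the 55 elements this way gives Z(G) = {e}, of order 1.

Answer: {e}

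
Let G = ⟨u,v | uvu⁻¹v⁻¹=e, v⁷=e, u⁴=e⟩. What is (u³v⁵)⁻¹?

The order of (u³v⁵) is 28 (smallest k with (u³v⁵)ᵏ = e), so (u³v⁵)⁻¹ = (u³v⁵)²⁷ = uv².
Check: (u³v⁵) · (uv²) → (u³v⁵) · u = v⁵;   (v⁵) · v² = e, giving e as required.

Answer: uv²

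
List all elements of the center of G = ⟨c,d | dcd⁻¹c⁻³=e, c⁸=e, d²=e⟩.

An element z ∈ Z(G) iff z commutes with every generator.
For example c⁴ is central: (c⁴)·c = c⁵ = c·(c⁴); (c⁴)·d = c⁴d = d·(c⁴).
Whereas c ∉ Z(G) since c·d = cd ≠ c³d = d·c.
Checking each of the 16 elements this way gives Z(G) = {e, c⁴}, of order 2.

Answer: {e, c⁴}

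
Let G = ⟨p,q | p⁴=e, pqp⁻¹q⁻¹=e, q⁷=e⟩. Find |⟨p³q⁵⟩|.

|⟨p³q⁵⟩| equals the order of p³q⁵. Compute successive powers until reaching e:
  (p³q⁵)¹ = p³q⁵, (p³q⁵)² = p²q³, (p³q⁵)³ = pq, (p³q⁵)⁴ = q⁶, (p³q⁵)⁵ = p³q⁴, (p³q⁵)⁶ = p²q², (p³q⁵)⁷ = p, (p³q⁵)⁸ = q⁵, (p³q⁵)⁹ = p³q³, (p³q⁵)¹⁰ = p²q, (p³q⁵)¹¹ = pq⁶, (p³q⁵)¹² = q⁴, (p³q⁵)¹³ = p³q², (p³q⁵)¹⁴ = p², (p³q⁵)¹⁵ = pq⁵, (p³q⁵)¹⁶ = q³, (p³q⁵)¹⁷ = p³q, (p³q⁵)¹⁸ = p²q⁶, (p³q⁵)¹⁹ = pq⁴, (p³q⁵)²⁰ = q², (p³q⁵)²¹ = p³, (p³q⁵)²² = p²q⁵, (p³q⁵)²³ = pq³, (p³q⁵)²⁴ = q, (p³q⁵)²⁵ = p³q⁶, (p³q⁵)²⁶ = p²q⁴, (p³q⁵)²⁷ = pq², (p³q⁵)²⁸ = e.
The smallest positive k with (p³q⁵)ᵏ = e is 28, so |⟨p³q⁵⟩| = 28.

Answer: 28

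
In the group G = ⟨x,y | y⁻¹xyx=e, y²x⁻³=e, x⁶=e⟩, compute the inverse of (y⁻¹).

The order of (y⁻¹) is 4 (smallest k with (y⁻¹)ᵏ = e), so (y⁻¹)⁻¹ = (y⁻¹)³ = y.
Check: (y⁻¹) · y → (y⁻¹) · y = e, giving e as required.

Answer: y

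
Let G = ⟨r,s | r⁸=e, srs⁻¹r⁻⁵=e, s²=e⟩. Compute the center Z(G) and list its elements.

An element z ∈ Z(G) iff z commutes with every generator.
For example r² is central: (r²)·r = r³ = r·(r²); (r²)·s = r²s = s·(r²).
Whereas r ∉ Z(G) since r·s = rs ≠ r⁵s = s·r.
Checking each of the 16 elements this way gives Z(G) = {e, r², r⁴, r⁶}, of order 4.

Answer: {e, r², r⁴, r⁶}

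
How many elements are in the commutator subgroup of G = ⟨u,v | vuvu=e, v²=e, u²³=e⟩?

G' = [G, G] is generated by all commutators. The generator-pair commutators are: [u, v] = u².
The subgroup they normally generate is {e, u, u², u³, u⁴, u⁵, u⁶, u⁷, u⁸, u⁹, u¹⁰, u¹¹, u¹², u¹³, u¹⁴, u¹⁵, u¹⁶, u¹⁷, u¹⁸, u¹⁹, u²⁰, u²¹, u²²}, of order 23.
Check: |G/G'| = 46/23 = 2 is the order of the abelianisation.

Answer: 23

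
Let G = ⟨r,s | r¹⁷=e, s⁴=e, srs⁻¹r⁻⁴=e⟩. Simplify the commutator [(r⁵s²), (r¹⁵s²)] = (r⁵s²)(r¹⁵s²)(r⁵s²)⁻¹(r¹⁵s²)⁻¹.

[(r⁵s²), (r¹⁵s²)] = (r⁵s²)·(r¹⁵s²)·(r⁵s²)⁻¹·(r¹⁵s²)⁻¹.
  (r⁵s²) · (r¹⁵s²) = r⁷
  (r⁷) · (r⁵s²) = r¹²s²
  (r¹²s²) · (r¹⁵s²) = r¹⁴

Answer: r¹⁴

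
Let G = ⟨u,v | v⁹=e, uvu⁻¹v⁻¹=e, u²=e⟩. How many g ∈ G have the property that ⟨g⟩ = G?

G is cyclic of order 18. An element generates G iff its order is 18, and a cyclic group of order 18 has exactly φ(18) = 6 such elements.

Answer: 6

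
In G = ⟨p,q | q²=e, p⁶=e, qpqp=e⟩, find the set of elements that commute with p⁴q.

⟨p⁴q⟩ ⊆ C_G(p⁴q) since powers of p⁴q commute with p⁴q; so |C_G(p⁴q)| ≥ |⟨p⁴q⟩| = 2.
By orbit–stabilizer, |C_G(p⁴q)| = |G| / |conj. class of p⁴q| = 12 / 3 = 4.
The 4 elements commuting with p⁴q are {e, p³, pq, p⁴q}.

Answer: {e, p³, pq, p⁴q}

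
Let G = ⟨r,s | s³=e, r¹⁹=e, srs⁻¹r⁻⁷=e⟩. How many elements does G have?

Enumerate words in the generators, reducing via the relations: the distinct elements are
  {e, r, s, rs, r², r³, r⁴, r⁵, r⁶, r⁷, r⁸, r⁹, s², rs², r²s, r³s, r¹², r¹³, r¹¹, r¹⁰, r¹⁴, r¹⁵, r¹⁶, r¹⁷, r¹⁸, r⁴s, r⁵s, r⁶s, r⁷s, r⁸s, r⁹s, r²s², r³s², r¹²s, r¹³s, r¹¹s, r¹⁰s, r¹⁴s, r¹⁵s, r¹⁶s, r¹⁷s, r¹⁸s, r⁴s², r⁵s², r⁶s², r⁷s², r⁸s², r⁹s², r¹²s², r¹³s², r¹¹s², r¹⁰s², r¹⁴s², r¹⁵s², r¹⁶s², r¹⁷s², r¹⁸s²}.
No further products give new elements, so |G| = 57.

Answer: 57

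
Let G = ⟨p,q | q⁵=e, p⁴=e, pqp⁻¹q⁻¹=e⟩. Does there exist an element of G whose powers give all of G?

|G| = 20. The element pq has order 20 (its powers give 20 distinct elements), so ⟨pq⟩ = G and G is cyclic.

Answer: Yes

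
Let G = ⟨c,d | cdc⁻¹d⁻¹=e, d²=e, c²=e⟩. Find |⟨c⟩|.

|⟨c⟩| equals the order of c. Compute successive powers until reaching e:
  c¹ = c, c² = e.
The smallest positive k with cᵏ = e is 2, so |⟨c⟩| = 2.

Answer: 2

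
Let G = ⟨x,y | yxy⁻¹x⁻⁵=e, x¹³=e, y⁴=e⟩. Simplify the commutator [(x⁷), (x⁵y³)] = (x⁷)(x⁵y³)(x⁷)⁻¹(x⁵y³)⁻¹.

[(x⁷), (x⁵y³)] = (x⁷)·(x⁵y³)·(x⁷)⁻¹·(x⁵y³)⁻¹.
  (x⁷) · (x⁵y³) = x¹²y³
  (x¹²y³) · (x⁶) = x⁸y³
  (x⁸y³) · (xy) = x³

Answer: x³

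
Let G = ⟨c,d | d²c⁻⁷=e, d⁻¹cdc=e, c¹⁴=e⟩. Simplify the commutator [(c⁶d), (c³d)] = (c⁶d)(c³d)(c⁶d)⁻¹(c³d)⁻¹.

[(c⁶d), (c³d)] = (c⁶d)·(c³d)·(c⁶d)⁻¹·(c³d)⁻¹.
  (c⁶d) · (c³d) = c¹⁰
  (c¹⁰) · (c⁶d⁻¹) = c²d⁻¹
  (c²d⁻¹) · (c³d⁻¹) = c⁶

Answer: c⁶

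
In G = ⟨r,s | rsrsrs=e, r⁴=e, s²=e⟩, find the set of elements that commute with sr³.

⟨sr³⟩ ⊆ C_G(sr³) since powers of sr³ commute with sr³; so |C_G(sr³)| ≥ |⟨sr³⟩| = 3.
By orbit–stabilizer, |C_G(sr³)| = |G| / |conj. class of sr³| = 24 / 8 = 3.
The 3 elements commuting with sr³ are {e, rs, sr³}.

Answer: {e, rs, sr³}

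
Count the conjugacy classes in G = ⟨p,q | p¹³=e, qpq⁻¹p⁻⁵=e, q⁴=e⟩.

The conjugacy classes (representative and size) are:
  [e] (size 1), [p] (size 4), [p²] (size 4), [p⁹] (size 4), [p¹²q] (size 13), [p⁴q²] (size 13), [p¹²q³] (size 13).
Class equation: 1 + 4 + 4 + 4 + 13 + 13 + 13 = 52 = |G|. So G has 7 conjugacy classes.

Answer: 7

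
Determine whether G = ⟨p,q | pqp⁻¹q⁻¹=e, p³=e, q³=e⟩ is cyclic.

|G| = 9, but the maximum element order in G is 3 < 9. No single element generates all of G, so G is not cyclic.

Answer: No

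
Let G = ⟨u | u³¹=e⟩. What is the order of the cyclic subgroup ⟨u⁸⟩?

|⟨u⁸⟩| equals the order of u⁸. Compute successive powers until reaching e:
  (u⁸)¹ = u⁸, (u⁸)² = u¹⁶, (u⁸)³ = u²⁴, (u⁸)⁴ = u, (u⁸)⁵ = u⁹, (u⁸)⁶ = u¹⁷, (u⁸)⁷ = u²⁵, (u⁸)⁸ = u², (u⁸)⁹ = u¹⁰, (u⁸)¹⁰ = u¹⁸, (u⁸)¹¹ = u²⁶, (u⁸)¹² = u³, (u⁸)¹³ = u¹¹, (u⁸)¹⁴ = u¹⁹, (u⁸)¹⁵ = u²⁷, (u⁸)¹⁶ = u⁴, (u⁸)¹⁷ = u¹², (u⁸)¹⁸ = u²⁰, (u⁸)¹⁹ = u²⁸, (u⁸)²⁰ = u⁵, (u⁸)²¹ = u¹³, (u⁸)²² = u²¹, (u⁸)²³ = u²⁹, (u⁸)²⁴ = u⁶, (u⁸)²⁵ = u¹⁴, (u⁸)²⁶ = u²², (u⁸)²⁷ = u³⁰, (u⁸)²⁸ = u⁷, (u⁸)²⁹ = u¹⁵, (u⁸)³⁰ = u²³, (u⁸)³¹ = e.
The smallest positive k with (u⁸)ᵏ = e is 31, so |⟨u⁸⟩| = 31.

Answer: 31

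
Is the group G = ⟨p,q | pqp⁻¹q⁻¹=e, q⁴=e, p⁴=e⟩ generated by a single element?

|G| = 16, but the maximum element order in G is 4 < 16. No single element generates all of G, so G is not cyclic.

Answer: No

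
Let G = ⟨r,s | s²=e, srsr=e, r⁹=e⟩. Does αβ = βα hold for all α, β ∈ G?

r·s = rs but s·r = r⁸s, so r·s ≠ s·r and G is not abelian.

Answer: No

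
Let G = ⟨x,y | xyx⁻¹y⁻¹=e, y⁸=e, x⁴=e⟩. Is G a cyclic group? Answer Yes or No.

|G| = 32, but the maximum element order in G is 8 < 32. No single element generates all of G, so G is not cyclic.

Answer: No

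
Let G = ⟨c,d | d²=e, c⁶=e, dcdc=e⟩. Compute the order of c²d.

Compute successive powers until reaching e:
  (c²d)¹ = c²d, (c²d)² = e.
The smallest positive k with (c²d)ᵏ = e is 2.

Answer: 2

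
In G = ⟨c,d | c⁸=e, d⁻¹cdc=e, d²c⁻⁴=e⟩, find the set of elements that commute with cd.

⟨cd⟩ ⊆ C_G(cd) since powers of cd commute with cd; so |C_G(cd)| ≥ |⟨cd⟩| = 4.
By orbit–stabilizer, |C_G(cd)| = |G| / |conj. class of cd| = 16 / 4 = 4.
The 4 elements commuting with cd are {e, c⁴, cd, cd⁻¹}.

Answer: {e, c⁴, cd, cd⁻¹}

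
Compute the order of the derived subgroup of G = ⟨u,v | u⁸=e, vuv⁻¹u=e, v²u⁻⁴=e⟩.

G' = [G, G] is generated by all commutators. The generator-pair commutators are: [u, v] = u².
The subgroup they normally generate is {e, u², u⁴, u⁶}, of order 4.
Check: |G/G'| = 16/4 = 4 is the order of the abelianisation.

Answer: 4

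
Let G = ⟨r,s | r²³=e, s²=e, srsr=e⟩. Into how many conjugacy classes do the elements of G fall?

The conjugacy classes (representative and size) are:
  [e] (size 1), [r] (size 2), [r²¹] (size 2), [r²⁰] (size 2), [r⁴] (size 2), [r¹⁸] (size 2), [r⁶] (size 2), [r¹⁶] (size 2), [r⁸] (size 2), [r⁹] (size 2), [r¹⁰] (size 2), [r¹²] (size 2), [r¹⁸s] (size 23).
Class equation: 1 + 2 + 2 + 2 + 2 + 2 + 2 + 2 + 2 + 2 + 2 + 2 + 23 = 46 = |G|. So G has 13 conjugacy classes.

Answer: 13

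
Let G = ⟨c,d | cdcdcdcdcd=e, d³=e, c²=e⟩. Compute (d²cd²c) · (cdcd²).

Compute (d²cd²c) · (cdcd²) by multiplying left to right and reducing via the relations at each step:
  (d²cd²c) · c = d²cd²
  (d²cd²) · d = d²c
  (d²c) · c = d²
  (d²) · d² = d

Answer: d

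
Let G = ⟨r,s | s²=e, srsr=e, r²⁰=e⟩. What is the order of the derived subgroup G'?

G' = [G, G] is generated by all commutators. The generator-pair commutators are: [r, s] = r².
The subgroup they normally generate is {e, r², r⁴, r⁶, r⁸, r¹⁰, r¹², r¹⁴, r¹⁶, r¹⁸}, of order 10.
Check: |G/G'| = 40/10 = 4 is the order of the abelianisation.

Answer: 10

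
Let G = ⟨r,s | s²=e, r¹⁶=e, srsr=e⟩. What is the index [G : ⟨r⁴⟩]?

First find ord(r⁴) by computing successive powers:
  (r⁴)¹ = r⁴, (r⁴)² = r⁸, (r⁴)³ = r¹², (r⁴)⁴ = e.
So |⟨r⁴⟩| = ord(r⁴) = 4. With |G| = 32, by Lagrange [G : ⟨r⁴⟩] = 32/4 = 8.

Answer: 8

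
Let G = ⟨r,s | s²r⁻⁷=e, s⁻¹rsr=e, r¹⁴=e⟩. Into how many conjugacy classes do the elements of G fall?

The conjugacy classes (representative and size) are:
  [e] (size 1), [r¹³] (size 2), [r¹²] (size 2), [r¹¹] (size 2), [r⁴] (size 2), [r⁵] (size 2), [r⁸] (size 2), [r⁷] (size 1), [r⁵s⁻¹] (size 7), [r⁵s] (size 7).
Class equation: 1 + 2 + 2 + 2 + 2 + 2 + 2 + 1 + 7 + 7 = 28 = |G|. So G has 10 conjugacy classes.

Answer: 10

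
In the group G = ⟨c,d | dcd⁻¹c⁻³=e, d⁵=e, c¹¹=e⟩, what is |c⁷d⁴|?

Compute successive powers until reaching e:
  (c⁷d⁴)¹ = c⁷d⁴, (c⁷d⁴)² = c²d³, (c⁷d⁴)³ = c⁴d², (c⁷d⁴)⁴ = cd, (c⁷d⁴)⁵ = e.
The smallest positive k with (c⁷d⁴)ᵏ = e is 5.

Answer: 5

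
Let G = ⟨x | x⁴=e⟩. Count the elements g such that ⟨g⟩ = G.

G is cyclic of order 4. An element generates G iff its order is 4, and a cyclic group of order 4 has exactly φ(4) = 2 such elements.

Answer: 2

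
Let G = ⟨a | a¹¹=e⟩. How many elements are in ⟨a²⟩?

|⟨a²⟩| equals the order of a². Compute successive powers until reaching e:
  (a²)¹ = a², (a²)² = a⁴, (a²)³ = a⁶, (a²)⁴ = a⁸, (a²)⁵ = a¹⁰, (a²)⁶ = a, (a²)⁷ = a³, (a²)⁸ = a⁵, (a²)⁹ = a⁷, (a²)¹⁰ = a⁹, (a²)¹¹ = e.
The smallest positive k with (a²)ᵏ = e is 11, so |⟨a²⟩| = 11.

Answer: 11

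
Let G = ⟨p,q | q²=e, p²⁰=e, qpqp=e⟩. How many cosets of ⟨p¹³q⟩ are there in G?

First find ord(p¹³q) by computing successive powers:
  (p¹³q)¹ = p¹³q, (p¹³q)² = e.
So |⟨p¹³q⟩| = ord(p¹³q) = 2. With |G| = 40, by Lagrange [G : ⟨p¹³q⟩] = 40/2 = 20.

Answer: 20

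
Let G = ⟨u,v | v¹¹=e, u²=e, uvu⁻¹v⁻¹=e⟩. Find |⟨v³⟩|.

|⟨v³⟩| equals the order of v³. Compute successive powers until reaching e:
  (v³)¹ = v³, (v³)² = v⁶, (v³)³ = v⁹, (v³)⁴ = v, (v³)⁵ = v⁴, (v³)⁶ = v⁷, (v³)⁷ = v¹⁰, (v³)⁸ = v², (v³)⁹ = v⁵, (v³)¹⁰ = v⁸, (v³)¹¹ = e.
The smallest positive k with (v³)ᵏ = e is 11, so |⟨v³⟩| = 11.

Answer: 11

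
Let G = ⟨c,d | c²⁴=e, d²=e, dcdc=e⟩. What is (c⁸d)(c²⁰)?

Compute (c⁸d) · (c²⁰) by multiplying left to right and reducing via the relations at each step:
  (c⁸d) · c²⁰ = c¹²d

Answer: c¹²d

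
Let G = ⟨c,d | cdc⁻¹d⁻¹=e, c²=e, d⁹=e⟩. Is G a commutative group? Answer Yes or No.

Each pair of generators commutes: c·d = cd = d·c. Since the generators pairwise commute, every element of G commutes with every other, so G is abelian.

Answer: Yes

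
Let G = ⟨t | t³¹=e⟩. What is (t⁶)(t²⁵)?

Compute (t⁶) · (t²⁵) by multiplying left to right and reducing via the relations at each step:
  (t⁶) · t²⁵ = e

Answer: e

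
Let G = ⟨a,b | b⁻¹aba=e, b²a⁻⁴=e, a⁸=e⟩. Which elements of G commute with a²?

⟨a²⟩ ⊆ C_G(a²) since powers of a² commute with a²; so |C_G(a²)| ≥ |⟨a²⟩| = 4.
By orbit–stabilizer, |C_G(a²)| = |G| / |conj. class of a²| = 16 / 2 = 8.
The 8 elements commuting with a² are {e, a, a², a³, a⁴, a⁵, a⁶, a⁷}.

Answer: {e, a, a², a³, a⁴, a⁵, a⁶, a⁷}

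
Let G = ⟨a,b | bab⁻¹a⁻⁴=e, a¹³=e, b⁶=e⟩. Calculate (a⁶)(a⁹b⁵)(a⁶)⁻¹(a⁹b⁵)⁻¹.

[(a⁶), (a⁹b⁵)] = (a⁶)·(a⁹b⁵)·(a⁶)⁻¹·(a⁹b⁵)⁻¹.
  (a⁶) · (a⁹b⁵) = a²b⁵
  (a²b⁵) · (a⁷) = a⁷b⁵
  (a⁷b⁵) · (a³b) = a¹¹

Answer: a¹¹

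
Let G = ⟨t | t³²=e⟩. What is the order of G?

G is generated by a single element, so G is cyclic. The relator gives t³² = e and no smaller power is forced to be e, so the 32 powers {e, t, t², t³, t⁴, t⁵, t⁶, t⁷, t⁸, t⁹, t²², t²³, t²¹, t²⁰, t²⁴, t²⁵, t²⁶, t²⁷, t²⁸, t²⁹, t³¹, t³⁰, t¹², t¹³, t¹¹, t¹⁰, t¹⁴, t¹⁵, t¹⁶, t¹⁷, t¹⁸, t¹⁹} are distinct. Hence |G| = 32.

Answer: 32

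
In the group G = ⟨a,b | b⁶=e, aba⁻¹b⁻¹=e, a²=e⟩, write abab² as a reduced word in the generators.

Multiply left to right, reducing at each step:
  a · b = ab
  (ab) · a = b
  b · b² = b³

Answer: b³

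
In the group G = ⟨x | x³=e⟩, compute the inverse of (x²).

The order of (x²) is 3 (smallest k with (x²)ᵏ = e), so (x²)⁻¹ = (x²)² = x.
Check: (x²) · x → (x²) · x = e, giving e as required.

Answer: x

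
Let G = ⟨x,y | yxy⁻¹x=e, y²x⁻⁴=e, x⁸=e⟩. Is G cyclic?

Every cyclic group is abelian. But x·y = xy while y·x = x³y⁻¹, so x·y ≠ y·x and G is not abelian. Hence G is not cyclic.

Answer: No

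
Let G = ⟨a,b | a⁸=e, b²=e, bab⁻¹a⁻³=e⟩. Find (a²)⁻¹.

The order of (a²) is 4 (smallest k with (a²)ᵏ = e), so (a²)⁻¹ = (a²)³ = a⁶.
Check: (a²) · (a⁶) → (a²) · a⁶ = e, giving e as required.

Answer: a⁶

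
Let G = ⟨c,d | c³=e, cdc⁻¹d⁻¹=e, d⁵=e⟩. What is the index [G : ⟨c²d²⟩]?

First find ord(c²d²) by computing successive powers:
  (c²d²)¹ = c²d², (c²d²)² = cd⁴, (c²d²)³ = d, (c²d²)⁴ = c²d³, (c²d²)⁵ = c, (c²d²)⁶ = d², (c²d²)⁷ = c²d⁴, (c²d²)⁸ = cd, (c²d²)⁹ = d³, (c²d²)¹⁰ = c², (c²d²)¹¹ = cd², (c²d²)¹² = d⁴, (c²d²)¹³ = c²d, (c²d²)¹⁴ = cd³, (c²d²)¹⁵ = e.
So |⟨c²d²⟩| = ord(c²d²) = 15. With |G| = 15, by Lagrange [G : ⟨c²d²⟩] = 15/15 = 1.

Answer: 1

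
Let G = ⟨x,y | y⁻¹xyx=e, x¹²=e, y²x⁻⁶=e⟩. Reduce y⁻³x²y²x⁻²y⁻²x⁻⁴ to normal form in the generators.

Multiply left to right, reducing at each step:
  y · x² = x⁴y⁻¹
  (x⁴y⁻¹) · y² = x⁴y
  (x⁴y) · x⁻² = y⁻¹
  (y⁻¹) · y⁻² = y
  y · x⁻⁴ = x⁴y

Answer: x⁴y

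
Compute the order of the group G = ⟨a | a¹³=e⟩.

G is generated by a single element, so G is cyclic. The relator gives a¹³ = e and no smaller power is forced to be e, so the 13 powers {a, e, a², a³, a⁴, a⁵, a⁶, a⁷, a⁸, a⁹, a¹², a¹¹, a¹⁰} are distinct. Hence |G| = 13.

Answer: 13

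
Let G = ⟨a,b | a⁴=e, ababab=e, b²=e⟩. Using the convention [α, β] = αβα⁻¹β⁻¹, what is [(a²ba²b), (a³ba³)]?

[(a²ba²b), (a³ba³)] = (a²ba²b)·(a³ba³)·(a²ba²b)⁻¹·(a³ba³)⁻¹.
  (a²ba²b) · (a³ba³) = a³ba
  (a³ba) · (a²ba²b) = aba
  (aba) · (aba) = ba²b

Answer: ba²b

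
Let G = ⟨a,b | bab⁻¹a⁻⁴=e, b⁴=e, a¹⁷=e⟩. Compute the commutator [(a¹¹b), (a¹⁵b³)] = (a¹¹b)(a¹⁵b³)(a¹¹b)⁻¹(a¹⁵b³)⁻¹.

[(a¹¹b), (a¹⁵b³)] = (a¹¹b)·(a¹⁵b³)·(a¹¹b)⁻¹·(a¹⁵b³)⁻¹.
  (a¹¹b) · (a¹⁵b³) = a³
  (a³) · (a¹⁰b³) = a¹³b³
  (a¹³b³) · (a⁸b) = a¹⁵

Answer: a¹⁵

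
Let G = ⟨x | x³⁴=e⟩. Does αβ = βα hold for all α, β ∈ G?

G has a single generator, so G is cyclic and hence abelian.

Answer: Yes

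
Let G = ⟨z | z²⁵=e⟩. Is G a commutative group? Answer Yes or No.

G has a single generator, so G is cyclic and hence abelian.

Answer: Yes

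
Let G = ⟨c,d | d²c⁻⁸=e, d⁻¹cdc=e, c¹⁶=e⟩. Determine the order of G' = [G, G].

G' = [G, G] is generated by all commutators. The generator-pair commutators are: [c, d] = c².
The subgroup they normally generate is {e, c², c⁴, c⁶, c⁸, c¹⁰, c¹², c¹⁴}, of order 8.
Check: |G/G'| = 32/8 = 4 is the order of the abelianisation.

Answer: 8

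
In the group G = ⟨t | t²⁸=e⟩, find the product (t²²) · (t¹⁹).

Compute (t²²) · (t¹⁹) by multiplying left to right and reducing via the relations at each step:
  (t²²) · t¹⁹ = t¹³

Answer: t¹³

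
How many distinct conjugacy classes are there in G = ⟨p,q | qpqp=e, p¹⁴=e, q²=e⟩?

The conjugacy classes (representative and size) are:
  [e] (size 1), [p¹³] (size 2), [p²] (size 2), [p³] (size 2), [p¹⁰] (size 2), [p⁵] (size 2), [p⁸] (size 2), [p⁷] (size 1), [p⁶q] (size 7), [p⁹q] (size 7).
Class equation: 1 + 2 + 2 + 2 + 2 + 2 + 2 + 1 + 7 + 7 = 28 = |G|. So G has 10 conjugacy classes.

Answer: 10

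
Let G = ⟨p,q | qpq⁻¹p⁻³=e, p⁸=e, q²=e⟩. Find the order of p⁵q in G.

Compute successive powers until reaching e:
  (p⁵q)¹ = p⁵q, (p⁵q)² = p⁴, (p⁵q)³ = pq, (p⁵q)⁴ = e.
The smallest positive k with (p⁵q)ᵏ = e is 4.

Answer: 4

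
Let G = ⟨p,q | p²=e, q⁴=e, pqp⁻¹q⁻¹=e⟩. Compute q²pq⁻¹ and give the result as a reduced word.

Multiply left to right, reducing at each step:
  (q²) · p = pq²
  (pq²) · q⁻¹ = pq

Answer: pq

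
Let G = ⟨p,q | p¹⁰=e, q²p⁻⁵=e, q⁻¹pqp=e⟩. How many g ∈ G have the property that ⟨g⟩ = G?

⟨g⟩ = G would require ord(g) = |G| = 20, but the maximum element order in G is 10 < 20. So G is not cyclic and no single element generates it: the count is 0.

Answer: 0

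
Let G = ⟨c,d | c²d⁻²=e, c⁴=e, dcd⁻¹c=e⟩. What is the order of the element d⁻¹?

Compute successive powers until reaching e:
  (d⁻¹)¹ = d⁻¹, (d⁻¹)² = c², (d⁻¹)³ = d, (d⁻¹)⁴ = e.
The smallest positive k with (d⁻¹)ᵏ = e is 4.

Answer: 4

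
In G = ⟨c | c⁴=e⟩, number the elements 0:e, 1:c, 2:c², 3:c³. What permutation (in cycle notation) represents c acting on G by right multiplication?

(0 1 2 3)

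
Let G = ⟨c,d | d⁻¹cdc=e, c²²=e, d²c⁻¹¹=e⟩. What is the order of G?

Enumerate words in the generators, reducing via the relations: the distinct elements are
  {c, d, e, cd, c², c³, c⁴, c⁵, c⁶, c⁷, c⁸, c⁹, c²d, c²¹, c²⁰, c³d, c¹², c¹³, c¹¹, c¹⁰, c¹⁴, c¹⁵, c¹⁶, c¹⁷, c¹⁸, c¹⁹, c⁴d, c⁵d, c⁶d, c⁷d, c⁸d, c⁹d, d⁻¹, cd⁻¹, c¹⁰d, c²d⁻¹, c³d⁻¹, c⁴d⁻¹, c⁵d⁻¹, c⁶d⁻¹, c⁷d⁻¹, c⁸d⁻¹, c⁹d⁻¹, c¹⁰d⁻¹}.
No further products give new elements, so |G| = 44.

Answer: 44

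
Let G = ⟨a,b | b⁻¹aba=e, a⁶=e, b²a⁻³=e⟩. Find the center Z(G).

An element z ∈ Z(G) iff z commutes with every generator.
For example a³ is central: (a³)·a = a⁴ = a·(a³); (a³)·b = b⁻¹ = b·(a³).
Whereas a ∉ Z(G) since a·b = ab ≠ a²b⁻¹ = b·a.
Checking each of the 12 elements this way gives Z(G) = {e, a³}, of order 2.

Answer: {e, a³}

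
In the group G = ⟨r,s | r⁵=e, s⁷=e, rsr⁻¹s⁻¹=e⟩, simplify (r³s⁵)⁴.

Compute successive powers of (r³s⁵), reducing at each step:
  (r³s⁵)²: (r³s⁵) · r³ = rs⁵;   (rs⁵) · s⁵ = rs³
  (r³s⁵)³: (rs³) · r³ = r⁴s³;   (r⁴s³) · s⁵ = r⁴s
  (r³s⁵)⁴: (r⁴s) · r³ = r²s;   (r²s) · s⁵ = r²s⁶

Answer: r²s⁶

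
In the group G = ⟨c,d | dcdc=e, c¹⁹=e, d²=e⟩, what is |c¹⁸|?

Compute successive powers until reaching e:
  (c¹⁸)¹ = c¹⁸, (c¹⁸)² = c¹⁷, (c¹⁸)³ = c¹⁶, (c¹⁸)⁴ = c¹⁵, (c¹⁸)⁵ = c¹⁴, (c¹⁸)⁶ = c¹³, (c¹⁸)⁷ = c¹², (c¹⁸)⁸ = c¹¹, (c¹⁸)⁹ = c¹⁰, (c¹⁸)¹⁰ = c⁹, (c¹⁸)¹¹ = c⁸, (c¹⁸)¹² = c⁷, (c¹⁸)¹³ = c⁶, (c¹⁸)¹⁴ = c⁵, (c¹⁸)¹⁵ = c⁴, (c¹⁸)¹⁶ = c³, (c¹⁸)¹⁷ = c², (c¹⁸)¹⁸ = c, (c¹⁸)¹⁹ = e.
The smallest positive k with (c¹⁸)ᵏ = e is 19.

Answer: 19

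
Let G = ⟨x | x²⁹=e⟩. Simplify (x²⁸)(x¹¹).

Compute (x²⁸) · (x¹¹) by multiplying left to right and reducing via the relations at each step:
  (x²⁸) · x¹¹ = x¹⁰

Answer: x¹⁰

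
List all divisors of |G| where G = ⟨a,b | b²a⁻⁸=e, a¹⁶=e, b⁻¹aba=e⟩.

|G| = 32 = 2⁵. By Lagrange's theorem the order of any subgroup divides 32; the divisors of 32 are 1, 2, 4, 8, 16, 32.

Answer: 1, 2, 4, 8, 16, 32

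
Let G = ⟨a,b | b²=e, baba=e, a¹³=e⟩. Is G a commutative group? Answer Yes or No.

a·b = ab but b·a = a¹²b, so a·b ≠ b·a and G is not abelian.

Answer: No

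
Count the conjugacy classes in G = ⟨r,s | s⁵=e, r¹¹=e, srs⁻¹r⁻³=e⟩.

The conjugacy classes (representative and size) are:
  [e] (size 1), [r³] (size 5), [r⁶] (size 5), [r⁷s] (size 11), [r⁹s²] (size 11), [r⁷s³] (size 11), [r⁷s⁴] (size 11).
Class equation: 1 + 5 + 5 + 11 + 11 + 11 + 11 = 55 = |G|. So G has 7 conjugacy classes.

Answer: 7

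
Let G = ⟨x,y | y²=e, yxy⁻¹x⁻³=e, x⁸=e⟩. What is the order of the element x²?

Compute successive powers until reaching e:
  (x²)¹ = x², (x²)² = x⁴, (x²)³ = x⁶, (x²)⁴ = e.
The smallest positive k with (x²)ᵏ = e is 4.

Answer: 4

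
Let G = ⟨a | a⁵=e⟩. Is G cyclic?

|G| = 5. The element a has order 5 (its powers give 5 distinct elements), so ⟨a⟩ = G and G is cyclic.

Answer: Yes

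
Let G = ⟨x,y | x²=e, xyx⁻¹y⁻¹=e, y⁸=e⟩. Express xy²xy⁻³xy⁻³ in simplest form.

Multiply left to right, reducing at each step:
  x · y² = xy²
  (xy²) · x = y²
  (y²) · y⁻³ = y⁷
  (y⁷) · x = xy⁷
  (xy⁷) · y⁻³ = xy⁴

Answer: xy⁴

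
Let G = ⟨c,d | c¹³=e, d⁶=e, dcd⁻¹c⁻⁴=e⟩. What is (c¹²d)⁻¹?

The order of (c¹²d) is 6 (smallest k with (c¹²d)ᵏ = e), so (c¹²d)⁻¹ = (c¹²d)⁵ = c¹⁰d⁵.
Check: (c¹²d) · (c¹⁰d⁵) → (c¹²d) · c¹⁰ = d;   d · d⁵ = e, giving e as required.

Answer: c¹⁰d⁵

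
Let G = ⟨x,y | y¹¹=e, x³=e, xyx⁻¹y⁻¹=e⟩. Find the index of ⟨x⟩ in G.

First find ord(x) by computing successive powers:
  x¹ = x, x² = x², x³ = e.
So |⟨x⟩| = ord(x) = 3. With |G| = 33, by Lagrange [G : ⟨x⟩] = 33/3 = 11.

Answer: 11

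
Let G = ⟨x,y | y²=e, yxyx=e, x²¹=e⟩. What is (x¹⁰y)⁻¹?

The order of (x¹⁰y) is 2 (smallest k with (x¹⁰y)ᵏ = e), so (x¹⁰y)⁻¹ = (x¹⁰y)¹ = x¹⁰y.
Check: (x¹⁰y) · (x¹⁰y) → (x¹⁰y) · x¹⁰ = y;   y · y = e, giving e as required.

Answer: x¹⁰y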